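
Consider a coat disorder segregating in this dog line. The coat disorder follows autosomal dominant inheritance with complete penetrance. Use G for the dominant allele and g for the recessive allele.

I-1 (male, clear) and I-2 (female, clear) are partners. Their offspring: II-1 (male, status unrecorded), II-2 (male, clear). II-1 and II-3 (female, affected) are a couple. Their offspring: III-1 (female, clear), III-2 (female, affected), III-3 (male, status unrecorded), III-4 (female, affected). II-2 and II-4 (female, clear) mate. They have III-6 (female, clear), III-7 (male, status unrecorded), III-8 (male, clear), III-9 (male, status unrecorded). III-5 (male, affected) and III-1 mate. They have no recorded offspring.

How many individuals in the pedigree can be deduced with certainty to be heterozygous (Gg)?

3

Obligate heterozygotes: II-3 is affected so carries G and passed g to III-1 (gg), so II-3 is Gg; III-2 is affected so carries G and received g from II-1 (gg), so III-2 is Gg; III-4 is affected so carries G and received g from II-1 (gg), so III-4 is Gg.
Every other individual is either homozygous by phenotype or has at least one consistent homozygous assignment, so the count is 3.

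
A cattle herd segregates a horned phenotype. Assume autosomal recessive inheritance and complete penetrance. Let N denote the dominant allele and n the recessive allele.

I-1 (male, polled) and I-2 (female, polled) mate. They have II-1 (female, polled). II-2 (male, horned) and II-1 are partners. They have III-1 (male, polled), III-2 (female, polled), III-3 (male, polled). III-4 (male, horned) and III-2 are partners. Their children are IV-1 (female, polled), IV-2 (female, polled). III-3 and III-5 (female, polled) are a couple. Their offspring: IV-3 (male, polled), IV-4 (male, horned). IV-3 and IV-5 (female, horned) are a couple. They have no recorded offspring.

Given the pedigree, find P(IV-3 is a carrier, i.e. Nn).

III-3 is polled so carries N and received n from II-2 (nn), so III-3 is Nn.
III-5 is polled so carries N and passed n to IV-4 (nn), so III-5 is Nn.
Their cross gives offspring ratios 1/4 NN : 1/2 Nn : 1/4 nn. Conditioning on IV-3 being polled, P(Nn) = 1/2 / 3/4 = 2/3.

2/3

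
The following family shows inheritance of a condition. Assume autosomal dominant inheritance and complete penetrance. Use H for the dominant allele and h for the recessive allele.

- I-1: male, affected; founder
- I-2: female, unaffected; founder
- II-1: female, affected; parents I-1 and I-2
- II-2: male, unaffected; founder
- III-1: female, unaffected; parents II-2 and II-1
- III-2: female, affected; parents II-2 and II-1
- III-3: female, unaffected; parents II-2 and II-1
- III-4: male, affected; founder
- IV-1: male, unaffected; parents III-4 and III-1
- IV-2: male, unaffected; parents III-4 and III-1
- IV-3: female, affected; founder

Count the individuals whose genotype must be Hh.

Obligate heterozygotes: II-1 is affected so carries H and received h from I-2 (hh), so II-1 is Hh; III-2 is affected so carries H and received h from II-2 (hh), so III-2 is Hh; III-4 is affected so carries H and passed h to IV-1 (hh), so III-4 is Hh.
Every other individual is either homozygous by phenotype or has at least one consistent homozygous assignment, so the count is 3.

3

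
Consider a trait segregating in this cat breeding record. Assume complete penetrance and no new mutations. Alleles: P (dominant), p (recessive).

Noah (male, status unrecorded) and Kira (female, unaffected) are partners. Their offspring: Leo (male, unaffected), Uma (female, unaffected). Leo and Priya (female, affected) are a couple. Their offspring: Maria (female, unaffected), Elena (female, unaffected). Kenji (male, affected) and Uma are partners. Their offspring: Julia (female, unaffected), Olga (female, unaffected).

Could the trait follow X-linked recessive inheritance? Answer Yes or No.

Yes

A consistent assignment under X-linked recessive exists: Noah X^P Y, Kira X^P X^P, Leo X^P Y, Uma X^P X^P, Priya X^p X^p, Kenji X^p Y, Maria X^P X^p, Elena X^P X^p, Julia X^P X^p, Olga X^P X^p.
In this assignment every recorded phenotype matches its genotype and every non-founder's genotype is obtainable from its parents' genotypes, so the pedigree is consistent.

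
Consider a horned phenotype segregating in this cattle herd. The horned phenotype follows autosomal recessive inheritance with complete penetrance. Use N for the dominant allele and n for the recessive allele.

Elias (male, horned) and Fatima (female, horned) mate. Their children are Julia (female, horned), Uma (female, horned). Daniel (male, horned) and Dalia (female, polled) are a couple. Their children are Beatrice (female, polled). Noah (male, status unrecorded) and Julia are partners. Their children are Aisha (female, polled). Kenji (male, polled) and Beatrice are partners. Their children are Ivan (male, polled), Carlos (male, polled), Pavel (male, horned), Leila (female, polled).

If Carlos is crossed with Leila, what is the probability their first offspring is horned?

Kenji is polled so carries N and passed n to Pavel (nn), so Kenji is Nn.
Beatrice is polled so carries N and received n from Daniel (nn), so Beatrice is Nn.
Carlos is a polled offspring of Kenji (Nn) × Beatrice (Nn), whose cross gives 1/4 NN : 1/2 Nn : 1/4 nn; conditioning on being polled, Carlos is NN with probability 1/3, Nn with probability 2/3.
Leila is a polled offspring of Kenji (Nn) × Beatrice (Nn), whose cross gives 1/4 NN : 1/2 Nn : 1/4 nn; conditioning on being polled, Leila is NN with probability 1/3, Nn with probability 2/3.
Summing over parental genotype combinations, P(offspring is horned) = 4/9·1/4 = 1/9.

1/9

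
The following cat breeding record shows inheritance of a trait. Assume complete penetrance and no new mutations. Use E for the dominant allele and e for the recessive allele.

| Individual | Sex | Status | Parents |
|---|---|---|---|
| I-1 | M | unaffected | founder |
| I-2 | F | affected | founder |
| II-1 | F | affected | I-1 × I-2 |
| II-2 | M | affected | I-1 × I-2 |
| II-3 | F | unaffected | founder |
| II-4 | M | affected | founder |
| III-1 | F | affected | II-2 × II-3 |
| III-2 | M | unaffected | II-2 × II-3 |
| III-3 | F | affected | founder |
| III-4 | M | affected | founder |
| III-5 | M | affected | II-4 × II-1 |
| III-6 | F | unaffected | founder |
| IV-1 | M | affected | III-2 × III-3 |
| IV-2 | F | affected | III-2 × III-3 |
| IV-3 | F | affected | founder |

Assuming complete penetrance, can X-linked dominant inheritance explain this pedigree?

A consistent assignment under X-linked dominant exists: I-1 X^e Y, I-2 X^E X^E, II-1 X^E X^e, II-2 X^E Y, II-3 X^e X^e, II-4 X^E Y, III-1 X^E X^e, III-2 X^e Y, III-3 X^E X^E, III-4 X^E Y, III-5 X^E Y, III-6 X^e X^e, IV-1 X^E Y, IV-2 X^E X^e, IV-3 X^E X^E.
In this assignment every recorded phenotype matches its genotype and every non-founder's genotype is obtainable from its parents' genotypes, so the pedigree is consistent.

Yes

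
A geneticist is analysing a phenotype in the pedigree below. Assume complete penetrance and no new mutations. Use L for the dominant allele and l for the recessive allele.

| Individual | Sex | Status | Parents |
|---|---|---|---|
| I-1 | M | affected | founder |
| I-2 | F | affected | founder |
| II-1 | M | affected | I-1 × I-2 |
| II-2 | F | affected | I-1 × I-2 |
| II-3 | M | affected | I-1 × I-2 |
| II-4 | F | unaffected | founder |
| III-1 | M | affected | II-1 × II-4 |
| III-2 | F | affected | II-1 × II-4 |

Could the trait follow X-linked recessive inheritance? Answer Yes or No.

Yes

A consistent assignment under X-linked recessive exists: I-1 X^l Y, I-2 X^l X^l, II-1 X^l Y, II-2 X^l X^l, II-3 X^l Y, II-4 X^L X^l, III-1 X^l Y, III-2 X^l X^l.
In this assignment every recorded phenotype matches its genotype and every non-founder's genotype is obtainable from its parents' genotypes, so the pedigree is consistent.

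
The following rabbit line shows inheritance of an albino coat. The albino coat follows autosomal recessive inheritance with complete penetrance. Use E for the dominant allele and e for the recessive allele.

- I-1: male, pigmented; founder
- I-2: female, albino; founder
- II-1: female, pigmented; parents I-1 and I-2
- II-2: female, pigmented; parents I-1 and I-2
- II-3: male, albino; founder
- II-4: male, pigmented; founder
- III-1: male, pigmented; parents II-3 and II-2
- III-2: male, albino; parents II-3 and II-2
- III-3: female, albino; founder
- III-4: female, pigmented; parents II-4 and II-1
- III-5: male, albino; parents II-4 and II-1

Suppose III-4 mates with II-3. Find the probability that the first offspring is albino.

1/3

II-4 is pigmented so carries E and passed e to III-5 (ee), so II-4 is Ee.
II-1 is pigmented so carries E and received e from I-2 (ee), so II-1 is Ee.
III-4 is a pigmented offspring of II-4 (Ee) × II-1 (Ee), whose cross gives 1/4 EE : 1/2 Ee : 1/4 ee; conditioning on being pigmented, III-4 is EE with probability 1/3, Ee with probability 2/3.
II-3 is albino, so II-3 is ee.
Summing over parental genotype combinations, P(offspring is albino) = 2/3·1/2 = 1/3.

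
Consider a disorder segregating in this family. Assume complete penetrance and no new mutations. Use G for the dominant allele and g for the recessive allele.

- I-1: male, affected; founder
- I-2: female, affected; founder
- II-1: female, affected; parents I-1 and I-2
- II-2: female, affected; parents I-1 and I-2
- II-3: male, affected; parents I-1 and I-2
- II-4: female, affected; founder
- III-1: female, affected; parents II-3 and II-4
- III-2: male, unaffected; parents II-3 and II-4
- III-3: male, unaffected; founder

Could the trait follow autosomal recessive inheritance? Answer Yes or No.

Under autosomal recessive, III-2 (unaffected, male) cannot arise from II-3 (affected) × II-4 (affected).

No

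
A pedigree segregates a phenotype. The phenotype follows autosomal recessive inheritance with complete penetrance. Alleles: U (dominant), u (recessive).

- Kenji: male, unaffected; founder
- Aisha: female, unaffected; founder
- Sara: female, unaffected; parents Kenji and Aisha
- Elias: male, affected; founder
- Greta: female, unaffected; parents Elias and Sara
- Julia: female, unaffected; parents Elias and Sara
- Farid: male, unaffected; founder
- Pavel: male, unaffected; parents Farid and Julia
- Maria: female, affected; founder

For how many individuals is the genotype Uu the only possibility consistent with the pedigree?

Obligate heterozygotes: Greta is unaffected so carries U and received u from Elias (uu), so Greta is Uu; Julia is unaffected so carries U and received u from Elias (uu), so Julia is Uu.
Every other individual is either homozygous by phenotype or has at least one consistent homozygous assignment, so the count is 2.

2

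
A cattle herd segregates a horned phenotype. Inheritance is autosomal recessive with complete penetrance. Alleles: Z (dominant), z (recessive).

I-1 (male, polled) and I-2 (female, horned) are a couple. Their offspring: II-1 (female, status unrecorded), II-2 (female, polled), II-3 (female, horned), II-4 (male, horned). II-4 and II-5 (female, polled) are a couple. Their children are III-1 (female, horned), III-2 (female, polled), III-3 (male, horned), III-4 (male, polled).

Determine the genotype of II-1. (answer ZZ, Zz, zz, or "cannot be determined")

cannot be determined

II-1's phenotype is unrecorded, and no parent or child forces a single allele at both positions; consistent genotype assignments exist with II-1 as Zz or zz.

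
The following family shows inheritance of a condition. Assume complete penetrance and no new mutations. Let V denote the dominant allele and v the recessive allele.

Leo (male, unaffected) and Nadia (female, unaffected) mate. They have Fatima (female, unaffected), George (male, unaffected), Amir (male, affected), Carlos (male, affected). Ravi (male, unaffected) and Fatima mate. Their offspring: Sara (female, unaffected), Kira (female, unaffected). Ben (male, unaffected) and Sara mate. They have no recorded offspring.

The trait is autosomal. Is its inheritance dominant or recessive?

Leo and Nadia are both unaffected yet have an affected child Amir. Under dominance, an affected child requires at least one affected parent, so the trait cannot be dominant.

recessive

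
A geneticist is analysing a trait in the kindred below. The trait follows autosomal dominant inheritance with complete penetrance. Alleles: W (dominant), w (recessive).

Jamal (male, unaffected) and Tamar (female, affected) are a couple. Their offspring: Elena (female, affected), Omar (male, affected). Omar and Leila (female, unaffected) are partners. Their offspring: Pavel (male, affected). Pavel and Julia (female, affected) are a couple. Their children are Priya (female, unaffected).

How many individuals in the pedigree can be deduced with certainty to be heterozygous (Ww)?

Obligate heterozygotes: Elena is affected so carries W and received w from Jamal (ww), so Elena is Ww; Omar is affected so carries W and received w from Jamal (ww), so Omar is Ww; Pavel is affected so carries W and received w from Leila (ww), so Pavel is Ww; Julia is affected so carries W and passed w to Priya (ww), so Julia is Ww.
Every other individual is either homozygous by phenotype or has at least one consistent homozygous assignment, so the count is 4.

4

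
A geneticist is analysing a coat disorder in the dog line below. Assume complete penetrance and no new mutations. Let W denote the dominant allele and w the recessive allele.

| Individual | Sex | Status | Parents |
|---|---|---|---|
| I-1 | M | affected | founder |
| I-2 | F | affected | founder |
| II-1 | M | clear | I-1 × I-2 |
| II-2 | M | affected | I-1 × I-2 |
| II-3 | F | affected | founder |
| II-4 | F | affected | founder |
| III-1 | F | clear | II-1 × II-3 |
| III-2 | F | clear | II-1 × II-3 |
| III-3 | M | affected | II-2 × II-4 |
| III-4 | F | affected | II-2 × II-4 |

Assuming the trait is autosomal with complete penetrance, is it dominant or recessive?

I-1 and I-2 are both affected yet have a clear child II-1. Under a recessive model two affected parents are homozygous and every child would be affected, so the trait cannot be recessive.

dominant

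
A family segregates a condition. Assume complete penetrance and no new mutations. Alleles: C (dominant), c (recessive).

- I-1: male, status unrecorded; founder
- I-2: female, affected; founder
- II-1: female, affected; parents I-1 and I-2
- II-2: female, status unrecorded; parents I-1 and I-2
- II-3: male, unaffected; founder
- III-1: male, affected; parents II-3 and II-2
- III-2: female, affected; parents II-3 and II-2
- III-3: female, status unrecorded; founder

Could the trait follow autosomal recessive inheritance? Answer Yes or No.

A consistent assignment under autosomal recessive exists: I-1 Cc, I-2 cc, II-1 cc, II-2 Cc, II-3 Cc, III-1 cc, III-2 cc, III-3 CC.
In this assignment every recorded phenotype matches its genotype and every non-founder's genotype is obtainable from its parents' genotypes, so the pedigree is consistent.

Yes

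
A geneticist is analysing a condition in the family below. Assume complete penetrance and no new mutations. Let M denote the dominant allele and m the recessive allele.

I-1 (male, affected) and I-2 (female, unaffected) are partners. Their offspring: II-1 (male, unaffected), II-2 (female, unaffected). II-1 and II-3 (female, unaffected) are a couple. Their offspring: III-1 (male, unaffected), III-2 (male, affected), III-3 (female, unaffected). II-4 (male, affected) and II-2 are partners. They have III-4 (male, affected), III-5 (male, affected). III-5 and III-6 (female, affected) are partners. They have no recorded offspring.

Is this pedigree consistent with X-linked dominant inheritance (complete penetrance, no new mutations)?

Under X-linked dominant, II-2 (unaffected, female) cannot arise from I-1 (affected) × I-2 (unaffected).

No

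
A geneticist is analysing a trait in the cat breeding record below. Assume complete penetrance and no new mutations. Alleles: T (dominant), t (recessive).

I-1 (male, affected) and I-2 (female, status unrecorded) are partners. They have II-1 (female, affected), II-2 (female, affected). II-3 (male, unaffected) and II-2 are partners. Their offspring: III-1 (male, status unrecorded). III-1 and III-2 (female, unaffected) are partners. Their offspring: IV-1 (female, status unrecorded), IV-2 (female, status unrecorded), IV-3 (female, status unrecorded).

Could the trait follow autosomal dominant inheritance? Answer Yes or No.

Yes

A consistent assignment under autosomal dominant exists: I-1 TT, I-2 TT, II-1 TT, II-2 TT, II-3 tt, III-1 Tt, III-2 tt, IV-1 Tt, IV-2 Tt, IV-3 Tt.
In this assignment every recorded phenotype matches its genotype and every non-founder's genotype is obtainable from its parents' genotypes, so the pedigree is consistent.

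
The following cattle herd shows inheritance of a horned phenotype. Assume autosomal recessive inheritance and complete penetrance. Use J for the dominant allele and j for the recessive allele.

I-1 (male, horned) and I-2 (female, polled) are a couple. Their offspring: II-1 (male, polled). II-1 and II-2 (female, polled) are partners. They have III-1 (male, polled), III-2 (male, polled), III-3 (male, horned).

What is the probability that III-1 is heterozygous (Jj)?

II-1 is polled so carries J and received j from I-1 (jj), so II-1 is Jj.
II-2 is polled so carries J and passed j to III-3 (jj), so II-2 is Jj.
Their cross gives offspring ratios 1/4 JJ : 1/2 Jj : 1/4 jj. Conditioning on III-1 being polled, P(Jj) = 1/2 / 3/4 = 2/3.

2/3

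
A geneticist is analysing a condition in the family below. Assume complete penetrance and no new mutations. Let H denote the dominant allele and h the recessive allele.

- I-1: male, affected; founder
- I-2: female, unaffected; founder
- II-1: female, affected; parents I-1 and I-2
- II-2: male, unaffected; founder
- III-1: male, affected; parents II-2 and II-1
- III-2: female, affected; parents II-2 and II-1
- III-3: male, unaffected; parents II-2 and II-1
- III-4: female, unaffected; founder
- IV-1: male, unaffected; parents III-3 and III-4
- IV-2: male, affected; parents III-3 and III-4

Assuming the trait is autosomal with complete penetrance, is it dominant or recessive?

III-3 and III-4 are both unaffected yet have an affected child IV-2. Under dominance, an affected child requires at least one affected parent, so the trait cannot be dominant.

recessive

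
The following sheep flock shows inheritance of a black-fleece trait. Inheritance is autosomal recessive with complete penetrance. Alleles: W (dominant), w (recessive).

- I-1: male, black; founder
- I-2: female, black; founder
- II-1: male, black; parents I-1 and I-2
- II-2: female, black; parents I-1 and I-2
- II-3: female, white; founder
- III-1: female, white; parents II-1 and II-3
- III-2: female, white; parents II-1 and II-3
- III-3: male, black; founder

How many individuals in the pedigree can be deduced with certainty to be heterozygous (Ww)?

2

Obligate heterozygotes: III-1 is white so carries W and received w from II-1 (ww), so III-1 is Ww; III-2 is white so carries W and received w from II-1 (ww), so III-2 is Ww.
Every other individual is either homozygous by phenotype or has at least one consistent homozygous assignment, so the count is 2.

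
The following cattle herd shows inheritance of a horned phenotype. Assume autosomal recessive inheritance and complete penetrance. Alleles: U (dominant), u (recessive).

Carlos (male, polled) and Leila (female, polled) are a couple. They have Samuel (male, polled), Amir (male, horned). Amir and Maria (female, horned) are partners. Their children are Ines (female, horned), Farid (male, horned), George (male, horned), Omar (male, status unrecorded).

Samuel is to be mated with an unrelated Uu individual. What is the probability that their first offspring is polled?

5/6

Carlos is polled so carries U and passed u to Amir (uu), so Carlos is Uu.
Leila is polled so carries U and passed u to Amir (uu), so Leila is Uu.
Samuel is a polled offspring of Carlos (Uu) × Leila (Uu), whose cross gives 1/4 UU : 1/2 Uu : 1/4 uu; conditioning on being polled, Samuel is UU with probability 1/3, Uu with probability 2/3.
Summing over parental genotype combinations, P(offspring is polled) = 1/3·1 + 2/3·3/4 = 5/6.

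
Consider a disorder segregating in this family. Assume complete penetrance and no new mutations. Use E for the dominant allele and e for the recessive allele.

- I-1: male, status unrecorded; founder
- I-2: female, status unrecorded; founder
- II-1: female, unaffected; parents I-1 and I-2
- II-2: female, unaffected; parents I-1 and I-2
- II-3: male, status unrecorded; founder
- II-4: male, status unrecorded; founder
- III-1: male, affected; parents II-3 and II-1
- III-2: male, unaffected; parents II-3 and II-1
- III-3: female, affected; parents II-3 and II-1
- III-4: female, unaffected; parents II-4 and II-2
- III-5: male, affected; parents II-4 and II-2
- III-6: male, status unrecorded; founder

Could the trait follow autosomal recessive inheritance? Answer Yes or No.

A consistent assignment under autosomal recessive exists: I-1 EE, I-2 Ee, II-1 Ee, II-2 Ee, II-3 Ee, II-4 Ee, III-1 ee, III-2 EE, III-3 ee, III-4 EE, III-5 ee, III-6 EE.
In this assignment every recorded phenotype matches its genotype and every non-founder's genotype is obtainable from its parents' genotypes, so the pedigree is consistent.

Yes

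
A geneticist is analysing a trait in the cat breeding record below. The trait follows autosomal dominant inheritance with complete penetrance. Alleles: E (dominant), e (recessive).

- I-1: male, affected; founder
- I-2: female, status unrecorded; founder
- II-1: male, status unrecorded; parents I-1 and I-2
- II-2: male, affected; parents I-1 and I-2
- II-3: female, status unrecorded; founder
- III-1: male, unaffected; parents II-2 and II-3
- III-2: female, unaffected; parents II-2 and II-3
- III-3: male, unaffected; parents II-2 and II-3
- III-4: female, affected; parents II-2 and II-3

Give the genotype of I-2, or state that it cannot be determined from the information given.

cannot be determined

I-2's phenotype is unrecorded, and no parent or child forces a single allele at both positions; consistent genotype assignments exist with I-2 as EE or Ee or ee.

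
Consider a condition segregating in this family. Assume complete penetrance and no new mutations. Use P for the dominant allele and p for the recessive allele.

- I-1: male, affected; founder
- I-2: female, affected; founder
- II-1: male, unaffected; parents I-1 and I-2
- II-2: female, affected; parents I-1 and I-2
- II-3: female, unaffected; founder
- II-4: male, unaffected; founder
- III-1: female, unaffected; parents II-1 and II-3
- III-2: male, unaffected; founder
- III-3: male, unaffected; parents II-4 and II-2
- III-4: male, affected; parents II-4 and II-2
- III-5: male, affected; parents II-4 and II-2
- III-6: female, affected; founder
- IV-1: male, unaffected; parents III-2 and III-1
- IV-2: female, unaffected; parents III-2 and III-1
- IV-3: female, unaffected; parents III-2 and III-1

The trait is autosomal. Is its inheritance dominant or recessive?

dominant

I-1 and I-2 are both affected yet have an unaffected child II-1. Under a recessive model two affected parents are homozygous and every child would be affected, so the trait cannot be recessive.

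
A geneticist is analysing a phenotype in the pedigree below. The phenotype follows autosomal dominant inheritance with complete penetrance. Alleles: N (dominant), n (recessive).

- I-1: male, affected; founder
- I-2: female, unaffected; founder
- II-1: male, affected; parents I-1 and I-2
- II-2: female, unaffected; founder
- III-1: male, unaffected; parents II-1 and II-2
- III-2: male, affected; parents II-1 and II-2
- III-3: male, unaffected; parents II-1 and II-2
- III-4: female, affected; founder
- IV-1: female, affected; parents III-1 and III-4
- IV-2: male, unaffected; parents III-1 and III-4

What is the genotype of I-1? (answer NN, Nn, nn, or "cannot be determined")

I-1's phenotype allows NN or Nn, and no parent or child forces a single allele at both positions; consistent genotype assignments exist with I-1 as NN or Nn.

cannot be determined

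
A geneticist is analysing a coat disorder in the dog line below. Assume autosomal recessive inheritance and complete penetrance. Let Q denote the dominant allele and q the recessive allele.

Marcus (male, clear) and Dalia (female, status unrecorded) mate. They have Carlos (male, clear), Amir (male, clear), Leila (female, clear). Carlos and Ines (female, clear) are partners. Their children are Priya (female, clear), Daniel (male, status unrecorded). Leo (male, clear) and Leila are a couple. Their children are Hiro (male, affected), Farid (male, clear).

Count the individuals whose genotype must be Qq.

Obligate heterozygotes: Leila is clear so carries Q and passed q to Hiro (qq), so Leila is Qq; Leo is clear so carries Q and passed q to Hiro (qq), so Leo is Qq.
Every other individual is either homozygous by phenotype or has at least one consistent homozygous assignment, so the count is 2.

2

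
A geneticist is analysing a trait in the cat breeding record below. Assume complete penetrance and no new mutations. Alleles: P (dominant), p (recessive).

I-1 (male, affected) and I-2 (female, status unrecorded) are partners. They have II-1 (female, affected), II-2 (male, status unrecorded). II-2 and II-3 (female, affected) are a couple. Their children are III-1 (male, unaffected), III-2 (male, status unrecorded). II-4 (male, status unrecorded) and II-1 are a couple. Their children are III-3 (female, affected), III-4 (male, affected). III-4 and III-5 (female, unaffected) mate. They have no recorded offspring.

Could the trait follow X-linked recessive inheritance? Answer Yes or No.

No

Under X-linked recessive, III-1 (unaffected, male) cannot arise from II-2 (unrecorded) × II-3 (affected).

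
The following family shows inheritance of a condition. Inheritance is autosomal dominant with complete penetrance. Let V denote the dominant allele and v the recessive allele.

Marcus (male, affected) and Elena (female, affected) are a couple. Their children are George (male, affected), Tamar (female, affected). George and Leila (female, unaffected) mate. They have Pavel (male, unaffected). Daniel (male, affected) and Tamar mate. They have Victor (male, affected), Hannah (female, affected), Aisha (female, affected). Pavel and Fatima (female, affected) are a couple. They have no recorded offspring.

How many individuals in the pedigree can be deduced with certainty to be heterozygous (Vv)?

1

Obligate heterozygotes: George is affected so carries V and passed v to Pavel (vv), so George is Vv.
Every other individual is either homozygous by phenotype or has at least one consistent homozygous assignment, so the count is 1.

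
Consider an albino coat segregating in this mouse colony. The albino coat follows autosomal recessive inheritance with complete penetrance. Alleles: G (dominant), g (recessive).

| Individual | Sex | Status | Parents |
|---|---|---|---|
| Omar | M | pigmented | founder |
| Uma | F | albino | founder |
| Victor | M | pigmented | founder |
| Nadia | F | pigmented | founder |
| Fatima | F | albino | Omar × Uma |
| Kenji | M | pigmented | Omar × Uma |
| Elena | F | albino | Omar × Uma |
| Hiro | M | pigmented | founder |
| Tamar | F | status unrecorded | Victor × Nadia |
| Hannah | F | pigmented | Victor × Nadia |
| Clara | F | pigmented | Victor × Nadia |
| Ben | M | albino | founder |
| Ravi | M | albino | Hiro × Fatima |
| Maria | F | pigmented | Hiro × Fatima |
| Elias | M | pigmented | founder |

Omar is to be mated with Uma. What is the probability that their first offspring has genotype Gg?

Omar is pigmented so carries G and passed g to Fatima (gg), so Omar is Gg.
Uma is albino, so Uma is gg.
The cross gives 1/2 Gg : 1/2 gg, so P(offspring has genotype Gg) = 1/2.

1/2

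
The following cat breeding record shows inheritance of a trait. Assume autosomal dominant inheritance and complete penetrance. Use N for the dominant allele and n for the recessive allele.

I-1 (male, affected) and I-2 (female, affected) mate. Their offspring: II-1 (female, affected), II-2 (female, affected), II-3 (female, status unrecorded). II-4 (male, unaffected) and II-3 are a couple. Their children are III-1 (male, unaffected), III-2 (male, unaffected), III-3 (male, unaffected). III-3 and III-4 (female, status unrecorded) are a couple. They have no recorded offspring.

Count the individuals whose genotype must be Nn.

No individual's genotype is forced to Nn by the pedigree, so the count is 0.

0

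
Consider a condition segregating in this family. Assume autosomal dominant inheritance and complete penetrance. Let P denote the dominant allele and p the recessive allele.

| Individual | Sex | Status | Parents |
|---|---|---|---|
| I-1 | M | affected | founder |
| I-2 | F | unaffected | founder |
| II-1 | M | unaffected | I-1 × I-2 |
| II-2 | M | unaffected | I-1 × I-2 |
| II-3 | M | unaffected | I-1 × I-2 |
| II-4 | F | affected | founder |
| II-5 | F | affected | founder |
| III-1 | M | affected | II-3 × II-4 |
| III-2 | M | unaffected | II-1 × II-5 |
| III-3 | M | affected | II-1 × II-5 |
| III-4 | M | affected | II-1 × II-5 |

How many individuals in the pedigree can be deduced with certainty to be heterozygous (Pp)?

Obligate heterozygotes: I-1 is affected so carries P and passed p to II-1 (pp), so I-1 is Pp; II-5 is affected so carries P and passed p to III-2 (pp), so II-5 is Pp; III-1 is affected so carries P and received p from II-3 (pp), so III-1 is Pp; III-3 is affected so carries P and received p from II-1 (pp), so III-3 is Pp; III-4 is affected so carries P and received p from II-1 (pp), so III-4 is Pp.
Every other individual is either homozygous by phenotype or has at least one consistent homozygous assignment, so the count is 5.

5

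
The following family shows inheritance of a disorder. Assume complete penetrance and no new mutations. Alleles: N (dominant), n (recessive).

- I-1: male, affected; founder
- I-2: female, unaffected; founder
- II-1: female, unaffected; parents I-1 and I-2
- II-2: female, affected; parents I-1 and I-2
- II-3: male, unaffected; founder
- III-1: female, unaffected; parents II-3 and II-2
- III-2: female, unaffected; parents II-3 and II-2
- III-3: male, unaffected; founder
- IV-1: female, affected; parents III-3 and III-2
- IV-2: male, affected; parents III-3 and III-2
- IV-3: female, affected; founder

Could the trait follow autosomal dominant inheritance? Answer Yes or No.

No

Under autosomal dominant, IV-1 (affected, female) cannot arise from III-3 (unaffected) × III-2 (unaffected).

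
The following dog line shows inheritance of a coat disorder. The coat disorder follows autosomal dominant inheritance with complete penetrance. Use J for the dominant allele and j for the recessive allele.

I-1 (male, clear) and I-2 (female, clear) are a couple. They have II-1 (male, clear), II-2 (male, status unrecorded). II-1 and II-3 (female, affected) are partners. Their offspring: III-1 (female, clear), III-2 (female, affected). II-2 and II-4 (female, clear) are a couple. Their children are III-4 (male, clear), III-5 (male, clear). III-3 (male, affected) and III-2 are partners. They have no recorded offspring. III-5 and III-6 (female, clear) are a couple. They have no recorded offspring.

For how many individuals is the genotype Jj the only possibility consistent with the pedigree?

Obligate heterozygotes: II-3 is affected so carries J and passed j to III-1 (jj), so II-3 is Jj; III-2 is affected so carries J and received j from II-1 (jj), so III-2 is Jj.
Every other individual is either homozygous by phenotype or has at least one consistent homozygous assignment, so the count is 2.

2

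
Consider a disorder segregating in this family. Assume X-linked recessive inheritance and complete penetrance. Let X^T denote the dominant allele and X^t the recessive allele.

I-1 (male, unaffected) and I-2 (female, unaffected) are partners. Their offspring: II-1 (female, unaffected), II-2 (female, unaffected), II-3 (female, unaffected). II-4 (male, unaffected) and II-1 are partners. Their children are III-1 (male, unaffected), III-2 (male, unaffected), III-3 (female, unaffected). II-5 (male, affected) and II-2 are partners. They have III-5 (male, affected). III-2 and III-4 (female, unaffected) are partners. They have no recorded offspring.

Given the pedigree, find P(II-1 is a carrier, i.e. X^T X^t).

I-1 is unaffected, so I-1 is X^T Y.
I-2 is unaffected so carries T and passed t to II-2 (X^T X^t, whose T came from I-1), so I-2 is X^T X^t.
Their cross gives offspring ratios 1/2 X^T X^T : 1/2 X^T X^t. Conditioning on II-1 being unaffected, P(X^T X^t) = 1/2 / 1 = 1/2 before taking II-1's own offspring into account.
II-4 is unaffected, so II-4 is X^T Y.
Now use II-1's offspring. Probability of each recorded status — unaffected son III-1: 1/2 if II-1 is X^T X^t, 1 if X^T X^T; unaffected son III-2: 1/2 if II-1 is X^T X^t, 1 if X^T X^T. (III-3: equally likely either way, so uninformative.)
Bayes: P(X^T X^t) = 1/2·1/4 / (1/2·1/4 + 1/2·1) = 1/5.

1/5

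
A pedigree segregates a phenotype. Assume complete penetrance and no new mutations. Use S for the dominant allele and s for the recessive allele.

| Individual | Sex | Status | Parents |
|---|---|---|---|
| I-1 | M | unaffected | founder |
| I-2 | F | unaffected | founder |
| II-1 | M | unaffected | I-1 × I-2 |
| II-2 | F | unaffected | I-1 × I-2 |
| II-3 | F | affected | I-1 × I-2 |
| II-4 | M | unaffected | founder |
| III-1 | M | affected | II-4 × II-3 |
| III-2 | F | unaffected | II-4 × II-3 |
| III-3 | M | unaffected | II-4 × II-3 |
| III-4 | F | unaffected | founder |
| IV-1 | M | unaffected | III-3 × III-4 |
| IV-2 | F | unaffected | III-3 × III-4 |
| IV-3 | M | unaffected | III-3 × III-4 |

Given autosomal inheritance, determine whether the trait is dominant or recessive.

I-1 and I-2 are both unaffected yet have an affected child II-3. Under dominance, an affected child requires at least one affected parent, so the trait cannot be dominant.

recessive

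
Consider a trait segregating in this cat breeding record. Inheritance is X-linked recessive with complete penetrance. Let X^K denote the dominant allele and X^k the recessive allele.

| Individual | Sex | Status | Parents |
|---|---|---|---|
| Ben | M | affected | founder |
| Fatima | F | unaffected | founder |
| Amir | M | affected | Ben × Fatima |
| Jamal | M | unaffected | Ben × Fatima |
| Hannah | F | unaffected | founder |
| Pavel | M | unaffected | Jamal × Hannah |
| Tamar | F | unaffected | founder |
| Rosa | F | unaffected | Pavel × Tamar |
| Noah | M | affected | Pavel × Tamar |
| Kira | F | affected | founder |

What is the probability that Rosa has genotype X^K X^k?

Pavel is unaffected, so Pavel is X^K Y.
Tamar is unaffected so carries K and passed k to Noah (X^k Y), so Tamar is X^K X^k.
Their cross gives offspring ratios 1/2 X^K X^K : 1/2 X^K X^k. Conditioning on Rosa being unaffected, P(X^K X^k) = 1/2 / 1 = 1/2.

1/2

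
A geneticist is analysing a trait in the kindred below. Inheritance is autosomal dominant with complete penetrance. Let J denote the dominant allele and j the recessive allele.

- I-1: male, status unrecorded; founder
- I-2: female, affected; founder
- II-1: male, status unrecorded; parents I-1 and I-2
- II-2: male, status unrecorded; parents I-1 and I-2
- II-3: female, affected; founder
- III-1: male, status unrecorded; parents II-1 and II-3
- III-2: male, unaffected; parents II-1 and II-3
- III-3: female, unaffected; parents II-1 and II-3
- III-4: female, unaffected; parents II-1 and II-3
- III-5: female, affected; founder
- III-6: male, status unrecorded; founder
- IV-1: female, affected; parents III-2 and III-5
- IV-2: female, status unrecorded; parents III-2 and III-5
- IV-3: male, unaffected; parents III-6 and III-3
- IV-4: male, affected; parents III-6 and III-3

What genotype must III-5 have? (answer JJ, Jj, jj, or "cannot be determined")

cannot be determined

III-5's phenotype allows JJ or Jj, and no parent or child forces a single allele at both positions; consistent genotype assignments exist with III-5 as JJ or Jj.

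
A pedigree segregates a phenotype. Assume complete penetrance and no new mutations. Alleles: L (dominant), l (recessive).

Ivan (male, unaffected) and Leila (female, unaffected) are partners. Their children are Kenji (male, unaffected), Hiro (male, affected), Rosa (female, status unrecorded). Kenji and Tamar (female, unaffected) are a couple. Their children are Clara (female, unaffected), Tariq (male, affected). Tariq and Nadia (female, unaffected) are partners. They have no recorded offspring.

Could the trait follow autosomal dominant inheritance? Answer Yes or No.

Under autosomal dominant, Hiro (affected, male) cannot arise from Ivan (unaffected) × Leila (unaffected).

No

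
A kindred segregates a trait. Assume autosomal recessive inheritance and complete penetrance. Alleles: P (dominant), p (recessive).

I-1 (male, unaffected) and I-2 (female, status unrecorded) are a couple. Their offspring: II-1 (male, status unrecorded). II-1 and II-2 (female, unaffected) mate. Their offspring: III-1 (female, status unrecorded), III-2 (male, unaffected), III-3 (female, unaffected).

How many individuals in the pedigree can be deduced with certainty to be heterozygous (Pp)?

0

No individual's genotype is forced to Pp by the pedigree, so the count is 0.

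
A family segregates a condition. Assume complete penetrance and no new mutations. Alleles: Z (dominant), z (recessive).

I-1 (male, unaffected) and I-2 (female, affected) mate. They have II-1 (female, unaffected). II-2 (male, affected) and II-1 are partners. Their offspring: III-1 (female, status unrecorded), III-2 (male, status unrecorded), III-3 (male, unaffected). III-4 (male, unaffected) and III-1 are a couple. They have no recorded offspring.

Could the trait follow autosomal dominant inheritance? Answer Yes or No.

A consistent assignment under autosomal dominant exists: I-1 zz, I-2 Zz, II-1 zz, II-2 Zz, III-1 Zz, III-2 Zz, III-3 zz, III-4 zz.
In this assignment every recorded phenotype matches its genotype and every non-founder's genotype is obtainable from its parents' genotypes, so the pedigree is consistent.

Yes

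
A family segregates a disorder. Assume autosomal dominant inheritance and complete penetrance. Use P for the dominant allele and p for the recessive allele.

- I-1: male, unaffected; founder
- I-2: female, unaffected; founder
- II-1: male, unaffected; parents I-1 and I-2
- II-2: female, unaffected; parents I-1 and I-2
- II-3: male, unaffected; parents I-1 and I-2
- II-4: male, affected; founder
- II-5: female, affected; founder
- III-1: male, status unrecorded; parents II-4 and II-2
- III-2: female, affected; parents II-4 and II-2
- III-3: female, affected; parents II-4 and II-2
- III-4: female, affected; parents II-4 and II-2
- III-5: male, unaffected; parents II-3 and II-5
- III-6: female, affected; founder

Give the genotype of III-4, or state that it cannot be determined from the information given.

From phenotype alone, III-4 is PP or Pp.
III-4 is affected so carries P and received p from II-2 (pp), so III-4 is Pp.

Pp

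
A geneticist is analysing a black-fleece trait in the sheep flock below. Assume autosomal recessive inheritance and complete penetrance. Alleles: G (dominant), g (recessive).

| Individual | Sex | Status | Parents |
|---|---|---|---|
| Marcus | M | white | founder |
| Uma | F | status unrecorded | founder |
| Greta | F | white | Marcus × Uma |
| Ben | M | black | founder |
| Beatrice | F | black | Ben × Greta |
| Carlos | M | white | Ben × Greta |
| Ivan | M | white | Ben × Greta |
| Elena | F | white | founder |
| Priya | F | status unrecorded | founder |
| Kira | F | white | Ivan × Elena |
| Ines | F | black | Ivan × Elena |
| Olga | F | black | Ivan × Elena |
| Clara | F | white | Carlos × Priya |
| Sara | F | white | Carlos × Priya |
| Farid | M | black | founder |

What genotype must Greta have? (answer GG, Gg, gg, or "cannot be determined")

Gg

From phenotype alone, Greta is GG or Gg.
Greta is white so carries G and passed g to Beatrice (gg), so Greta is Gg.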